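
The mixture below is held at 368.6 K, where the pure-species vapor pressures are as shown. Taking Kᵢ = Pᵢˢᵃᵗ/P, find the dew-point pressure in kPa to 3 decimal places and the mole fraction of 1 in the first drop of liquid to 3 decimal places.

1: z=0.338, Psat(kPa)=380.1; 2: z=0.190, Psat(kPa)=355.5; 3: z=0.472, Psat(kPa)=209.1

At the dew point ψ → 1, so Σzᵢ/Kᵢ = 1 with Kᵢ = Pᵢˢᵃᵗ/P ⇒ 1/P = Σzᵢ/Pᵢˢᵃᵗ.
1/P = 0.338/380.1 + 0.190/355.5 + 0.472/209.1 = 0.003681 ⇒ P = 271.666 kPa
xᵢ = zᵢP/Pᵢˢᵃᵗ ⇒ x_1 = 0.338·271.666/380.1 = 0.242

Pdew = 271.666 kPa, x_1 = 0.242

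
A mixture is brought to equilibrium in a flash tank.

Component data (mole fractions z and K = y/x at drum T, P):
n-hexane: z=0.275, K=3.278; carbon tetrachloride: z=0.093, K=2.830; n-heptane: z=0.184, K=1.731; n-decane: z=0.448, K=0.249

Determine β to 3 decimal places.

β = 0.446

Iterate (Newton) starting at β = 0.38:
  β = 0.380: g = 0.0706, g' = -1.073 → β = 0.446
Converged at β = 0.446.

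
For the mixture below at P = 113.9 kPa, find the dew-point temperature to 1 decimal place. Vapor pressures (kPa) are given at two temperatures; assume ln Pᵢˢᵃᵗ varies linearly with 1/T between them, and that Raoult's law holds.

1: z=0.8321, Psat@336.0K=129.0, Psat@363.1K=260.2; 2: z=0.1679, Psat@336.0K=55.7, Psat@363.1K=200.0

T = 338.1 K

Dew-point temperature: Σzᵢ·P/Pᵢˢᵃᵗ(T) = 1. Interpolate ln Pᵢˢᵃᵗ = aᵢ + bᵢ/T.
  T = 336.0 K: ΣzᵢP/Pᵢˢᵃᵗ = 1.0780
  T = 363.1 K: ΣzᵢP/Pᵢˢᵃᵗ = 0.4599
  T = 349.6 K: ΣzᵢP/Pᵢˢᵃᵗ = 0.6860
  T = 342.8 K: ΣzᵢP/Pᵢˢᵃᵗ = 0.8541
  T = 339.4 K: ΣzᵢP/Pᵢˢᵃᵗ = 0.9579
  T = 337.7 K: ΣzᵢP/Pᵢˢᵃᵗ = 1.0157
  T = 338.5 K: ΣzᵢP/Pᵢˢᵃᵗ = 0.9880
  T = 338.1 K: ΣzᵢP/Pᵢˢᵃᵗ = 1.0017
Interpolating between 338.1 K and 338.5 K gives T ≈ 338.1 K.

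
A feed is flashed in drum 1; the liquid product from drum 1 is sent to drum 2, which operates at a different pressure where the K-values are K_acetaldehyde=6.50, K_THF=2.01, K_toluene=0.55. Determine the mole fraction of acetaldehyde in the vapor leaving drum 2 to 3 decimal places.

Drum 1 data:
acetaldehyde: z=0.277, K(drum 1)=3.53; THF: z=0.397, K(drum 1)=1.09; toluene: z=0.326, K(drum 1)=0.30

y_acetaldehyde (drum 2) = 0.152

Drum 1:
Iterate (Newton) starting at ψ₁ = 0.5:
  ψ₁ = 0.500: g = -0.0075, g' = -0.727 → ψ₁ = 0.490
Converged at ψ₁ = 0.490.
Drum-1 compositions:
  acetaldehyde: x = 0.124, y = 0.437
  THF: x = 0.380, y = 0.414
  toluene: x = 0.496, y = 0.149
Drum-2 feed = drum-1 liquid: z₂ = (0.1237, 0.3802, 0.4960).
Drum 2:
Iterate (Newton) starting at ψ₂ = 0.5:
  ψ₂ = 0.500: g = 0.1486, g' = -0.605 → ψ₂ = 0.746
  ψ₂ = 0.746: g = 0.0164, g' = -0.498 → ψ₂ = 0.779
Converged at ψ₂ = 0.779.
  acetaldehyde: x = 0.023, y = 0.152
  THF: x = 0.213, y = 0.428
  toluene: x = 0.764, y = 0.420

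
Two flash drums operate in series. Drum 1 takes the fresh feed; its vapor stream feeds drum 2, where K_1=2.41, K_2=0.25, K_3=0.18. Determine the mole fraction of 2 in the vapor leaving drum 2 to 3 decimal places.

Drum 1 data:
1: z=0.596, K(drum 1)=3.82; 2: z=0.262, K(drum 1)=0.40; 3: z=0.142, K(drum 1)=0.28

y_2 (drum 2) = 0.106

Drum 1:
Rachford–Rice: g(ψ₁) = Σ zᵢ(Kᵢ−1)/(1+ψ₁(Kᵢ−1)) = 0.
g(0) = ΣzᵢKᵢ − 1 = 1.421 and g(1) = 1 − Σzᵢ/Kᵢ = -0.318, so a root lies in (0, 1).
Newton–Raphson from ψ₁ = 0.5:
  ψ₁ = 0.500: g = 0.3131, g' = -1.188 → ψ₁ = 0.763
  ψ₁ = 0.763: g = 0.0159, g' = -1.161 → ψ₁ = 0.777
Converged at ψ₁ = 0.777.
Drum-1 compositions:
  1: x = 0.187, y = 0.713
  2: x = 0.491, y = 0.196
  3: x = 0.322, y = 0.090
Drum-2 feed = drum-1 vapor: z₂ = (0.7134, 0.1964, 0.0903).
Drum 2:
Newton–Raphson from ψ₂ = 0.5:
  ψ₂ = 0.500: g = 0.2289, g' = -0.945 → ψ₂ = 0.742
  ψ₂ = 0.742: g = -0.0298, g' = -1.297 → ψ₂ = 0.719
Converged at ψ₂ = 0.719.
  1: x = 0.354, y = 0.854
  2: x = 0.426, y = 0.106
  3: x = 0.220, y = 0.040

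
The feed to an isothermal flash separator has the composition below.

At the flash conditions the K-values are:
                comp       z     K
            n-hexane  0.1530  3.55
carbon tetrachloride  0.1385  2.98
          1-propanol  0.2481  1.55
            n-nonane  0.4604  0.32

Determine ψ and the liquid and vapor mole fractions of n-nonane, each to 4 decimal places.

ψ = 0.4325, x_n-nonane = 0.6522, y_n-nonane = 0.2087

Material balance + equilibrium reduce to Σ zᵢ(Kᵢ−1)/(1+ψ(Kᵢ−1)) = 0.
g(0) = ΣzᵢKᵢ − 1 = 0.4878 and g(1) = 1 − Σzᵢ/Kᵢ = -0.6884, so a root lies in (0, 1).
Newton iteration, ψ⁰ = 0.43:
  ψ = 0.4300: g = 0.00213, g' = -0.8590 → ψ = 0.4325
Converged at ψ = 0.4325.
Compositions from xᵢ = zᵢ/(1+ψ(Kᵢ−1)), yᵢ = Kᵢxᵢ:
  n-hexane: x = 0.0728, y = 0.2583
  carbon tetrachloride: x = 0.0746, y = 0.2223
  1-propanol: x = 0.2004, y = 0.3107
  n-nonane: x = 0.6522, y = 0.2087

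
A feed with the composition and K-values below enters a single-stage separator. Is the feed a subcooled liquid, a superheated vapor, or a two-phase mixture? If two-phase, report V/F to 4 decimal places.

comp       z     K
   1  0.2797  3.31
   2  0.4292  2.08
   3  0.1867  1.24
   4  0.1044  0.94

superheated vapor

ΣzᵢKᵢ = 2.1482; Σzᵢ/Kᵢ = 0.5525.
Since Σzᵢ/Kᵢ < 1 the mixture is above its dew point — single vapor phase.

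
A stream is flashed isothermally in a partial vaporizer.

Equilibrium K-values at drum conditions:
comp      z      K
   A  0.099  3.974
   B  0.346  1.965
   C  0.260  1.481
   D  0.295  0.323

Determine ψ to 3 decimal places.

Newton iteration, ψ⁰ = 0.5:
  ψ = 0.500: g = 0.1425, g' = -0.636 → ψ = 0.724
  ψ = 0.724: g = -0.0090, g' = -0.753 → ψ = 0.712
Converged at ψ = 0.712.

ψ = 0.712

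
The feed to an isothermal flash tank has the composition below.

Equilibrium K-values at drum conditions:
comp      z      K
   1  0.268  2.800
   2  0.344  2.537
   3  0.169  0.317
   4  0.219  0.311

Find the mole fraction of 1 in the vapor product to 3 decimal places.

y_1 = 0.344

Material balance + equilibrium reduce to Σ zᵢ(Kᵢ−1)/(1+V/F(Kᵢ−1)) = 0.
g(0) = ΣzᵢKᵢ − 1 = 0.745 and g(1) = 1 − Σzᵢ/Kᵢ = -0.469, so a root lies in (0, 1).
Iterate (Newton) starting at V/F = 0.5:
  V/F = 0.500: g = 0.1474, g' = -0.924 → V/F = 0.659
  V/F = 0.659: g = -0.0034, g' = -0.992 → V/F = 0.656
Converged at V/F = 0.656.
Compositions from xᵢ = zᵢ/(1+V/F(Kᵢ−1)), yᵢ = Kᵢxᵢ:
  1: x = 0.123, y = 0.344
  2: x = 0.171, y = 0.435
  3: x = 0.306, y = 0.097
  4: x = 0.400, y = 0.124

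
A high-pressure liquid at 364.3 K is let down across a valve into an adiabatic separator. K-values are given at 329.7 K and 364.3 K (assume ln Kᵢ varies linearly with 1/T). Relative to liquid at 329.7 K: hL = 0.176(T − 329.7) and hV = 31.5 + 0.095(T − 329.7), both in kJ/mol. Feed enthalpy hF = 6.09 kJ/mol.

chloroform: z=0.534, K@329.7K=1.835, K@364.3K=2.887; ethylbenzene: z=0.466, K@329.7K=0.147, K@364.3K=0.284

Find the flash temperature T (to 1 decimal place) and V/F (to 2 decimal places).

Adiabatic flash: solve Rachford–Rice at each trial T, then check hF = ψ·hV(T) + (1−ψ)·hL(T).
  T = 329.7 K: K = (1.835, 0.147), RR gives ψ = 0.068, H_out = 2.140 kJ/mol
  T = 364.3 K: K = (2.887, 0.284), RR gives ψ = 0.499, H_out = 20.406 kJ/mol
  T = 347.0 K: K = (2.328, 0.208), RR gives ψ = 0.323, H_out = 12.768 kJ/mol
  T = 338.4 K: K = (2.074, 0.176), RR gives ψ = 0.214, H_out = 8.125 kJ/mol
  T = 334.0 K: K = (1.951, 0.161), RR gives ψ = 0.146, H_out = 5.317 kJ/mol
  T = 336.2 K: K = (2.012, 0.168), RR gives ψ = 0.182, H_out = 6.768 kJ/mol
Linear interpolation between T = 334.0 (H_out = 5.317) and T = 336.2 (H_out = 6.768) on hF = 6.09 gives T ≈ 335.2 K, at which ψ = 0.17.

T = 335.2 K, V/F = 0.17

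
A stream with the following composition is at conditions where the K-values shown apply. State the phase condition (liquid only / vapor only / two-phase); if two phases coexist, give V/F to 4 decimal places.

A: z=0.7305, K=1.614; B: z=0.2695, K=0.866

ΣzᵢKᵢ = 1.4124; Σzᵢ/Kᵢ = 0.7638.
Since Σzᵢ/Kᵢ < 1 the mixture is above its dew point — single vapor phase.

vapor only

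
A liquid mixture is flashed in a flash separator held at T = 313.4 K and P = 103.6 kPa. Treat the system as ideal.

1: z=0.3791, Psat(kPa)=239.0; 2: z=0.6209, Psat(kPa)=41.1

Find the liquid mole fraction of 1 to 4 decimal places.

Raoult's law: Kᵢ = Pᵢˢᵃᵗ/P = Pᵢˢᵃᵗ/103.6.
  K_1 = 239.0/103.6 = 2.306950, K_2 = 41.1/103.6 = 0.396718
Material balance + equilibrium reduce to Σ zᵢ(Kᵢ−1)/(1+ψ(Kᵢ−1)) = 0.
Check two-phase: ΣzᵢKᵢ = 1.1209 > 1 and Σzᵢ/Kᵢ = 1.7294 > 1, so g(0) = 0.1209 > 0 and g(1) = -0.7294 < 0.
Binary case is linear: z₁(K₁−1)(1+ψ(K₂−1)) + z₂(K₂−1)(1+ψ(K₁−1)) = 0
⇒ ψ = [z₁(K₁−1)+z₂(K₂−1)] / [−(K₁−1)(K₂−1)] = 0.12089/0.78846 = 0.1533
Compositions from xᵢ = zᵢ/(1+ψ(Kᵢ−1)), yᵢ = Kᵢxᵢ:
  1: x = 0.3158, y = 0.7286
  2: x = 0.6842, y = 0.2714

x_1 = 0.3158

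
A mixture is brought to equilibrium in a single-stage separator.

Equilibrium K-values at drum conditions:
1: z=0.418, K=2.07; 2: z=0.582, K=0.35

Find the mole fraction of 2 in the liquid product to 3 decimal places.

x_2 = 0.622

Material balance + equilibrium reduce to Σ zᵢ(Kᵢ−1)/(1+β(Kᵢ−1)) = 0.
g(0) = ΣzᵢKᵢ − 1 = 0.069 and g(1) = 1 − Σzᵢ/Kᵢ = -0.865, so a root lies in (0, 1).
Newton–Raphson from β = 0.5:
  β = 0.500: g = -0.2691, g' = -0.743 → β = 0.138
  β = 0.138: g = -0.0257, g' = -0.660 → β = 0.099
Converged at β = 0.099.
Compositions from xᵢ = zᵢ/(1+β(Kᵢ−1)), yᵢ = Kᵢxᵢ:
  1: x = 0.378, y = 0.782
  2: x = 0.622, y = 0.218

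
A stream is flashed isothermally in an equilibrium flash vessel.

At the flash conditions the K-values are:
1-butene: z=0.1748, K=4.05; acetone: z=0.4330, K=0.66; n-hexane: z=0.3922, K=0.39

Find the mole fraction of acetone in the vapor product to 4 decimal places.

Rachford–Rice: g(ψ) = Σ zᵢ(Kᵢ−1)/(1+ψ(Kᵢ−1)) = 0.
Check two-phase: ΣzᵢKᵢ = 1.1467 > 1 and Σzᵢ/Kᵢ = 1.7049 > 1, so g(0) = 0.1467 > 0 and g(1) = -0.7049 < 0.
Iterate (Newton) starting at ψ = 0.5:
  ψ = 0.5000: g = -0.31046, g' = -0.6298 → ψ = 0.0071
  ψ = 0.0071: g = 0.13402, g' = -1.7556 → ψ = 0.0834
  ψ = 0.0834: g = 0.02142, g' = -1.2484 → ψ = 0.1006
  ψ = 0.1006: g = 0.00067, g' = -1.1715 → ψ = 0.1012
Converged at ψ = 0.1012.
Compositions from xᵢ = zᵢ/(1+ψ(Kᵢ−1)), yᵢ = Kᵢxᵢ:
  1-butene: x = 0.1336, y = 0.5410
  acetone: x = 0.4484, y = 0.2960
  n-hexane: x = 0.4180, y = 0.1630

y_acetone = 0.2960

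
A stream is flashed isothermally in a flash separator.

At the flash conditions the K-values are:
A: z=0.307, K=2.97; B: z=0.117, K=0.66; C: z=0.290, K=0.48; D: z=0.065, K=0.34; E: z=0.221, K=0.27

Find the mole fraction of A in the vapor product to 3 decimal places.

Rachford–Rice: g(ψ) = Σ zᵢ(Kᵢ−1)/(1+ψ(Kᵢ−1)) = 0.
g(0) = ΣzᵢKᵢ − 1 = 0.210 and g(1) = 1 − Σzᵢ/Kᵢ = -0.895, so a root lies in (0, 1).
Newton–Raphson from ψ = 0.47:
  ψ = 0.470: g = -0.2407, g' = -0.810 → ψ = 0.173
  ψ = 0.173: g = 0.0101, g' = -0.963 → ψ = 0.183
Converged at ψ = 0.183.
Compositions from xᵢ = zᵢ/(1+ψ(Kᵢ−1)), yᵢ = Kᵢxᵢ:
  A: x = 0.225, y = 0.670
  B: x = 0.125, y = 0.082
  C: x = 0.321, y = 0.154
  D: x = 0.074, y = 0.025
  E: x = 0.255, y = 0.069

y_A = 0.670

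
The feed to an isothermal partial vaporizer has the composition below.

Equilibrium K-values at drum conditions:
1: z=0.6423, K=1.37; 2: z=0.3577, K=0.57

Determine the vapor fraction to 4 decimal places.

ψ = 0.5270

Material balance + equilibrium reduce to Σ zᵢ(Kᵢ−1)/(1+ψ(Kᵢ−1)) = 0.
Check two-phase: ΣzᵢKᵢ = 1.0838 > 1 and Σzᵢ/Kᵢ = 1.0964 > 1, so g(0) = 0.0838 > 0 and g(1) = -0.0964 < 0.
Binary case is linear: z₁(K₁−1)(1+ψ(K₂−1)) + z₂(K₂−1)(1+ψ(K₁−1)) = 0
⇒ ψ = [z₁(K₁−1)+z₂(K₂−1)] / [−(K₁−1)(K₂−1)] = 0.08384/0.15910 = 0.5270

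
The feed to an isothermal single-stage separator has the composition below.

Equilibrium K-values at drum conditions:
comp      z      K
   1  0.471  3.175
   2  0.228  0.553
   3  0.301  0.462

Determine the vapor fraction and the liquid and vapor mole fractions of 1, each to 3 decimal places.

ψ = 0.697, x_1 = 0.187, y_1 = 0.594

Let ψ = V/F and solve Σ zᵢ(Kᵢ−1)/(1+ψ(Kᵢ−1)) = 0.
Feasibility: ΣzᵢKᵢ = 1.761, Σzᵢ/Kᵢ = 1.212 — both > 1, two phases present.
Iterate (Newton) starting at ψ = 0.48:
  ψ = 0.480: g = 0.1531, g' = -0.765 → ψ = 0.680
  ψ = 0.680: g = 0.0114, g' = -0.673 → ψ = 0.697
Converged at ψ = 0.697.
Compositions from xᵢ = zᵢ/(1+ψ(Kᵢ−1)), yᵢ = Kᵢxᵢ:
  1: x = 0.187, y = 0.594
  2: x = 0.331, y = 0.183
  3: x = 0.482, y = 0.223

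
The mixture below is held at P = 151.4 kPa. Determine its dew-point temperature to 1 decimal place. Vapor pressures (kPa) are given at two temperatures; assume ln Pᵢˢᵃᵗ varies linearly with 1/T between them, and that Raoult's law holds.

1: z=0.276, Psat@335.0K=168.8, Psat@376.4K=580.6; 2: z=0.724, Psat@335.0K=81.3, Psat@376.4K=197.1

T = 354.5 K

Dew-point temperature: Σzᵢ·P/Pᵢˢᵃᵗ(T) = 1. Interpolate ln Pᵢˢᵃᵗ = aᵢ + bᵢ/T.
  T = 335.0 K: ΣzᵢP/Pᵢˢᵃᵗ = 1.5958
  T = 376.4 K: ΣzᵢP/Pᵢˢᵃᵗ = 0.6281
  T = 355.7 K: ΣzᵢP/Pᵢˢᵃᵗ = 0.9727
  T = 345.4 K: ΣzᵢP/Pᵢˢᵃᵗ = 1.2345
  T = 350.5 K: ΣzᵢP/Pᵢˢᵃᵗ = 1.0950
  T = 353.1 K: ΣzᵢP/Pᵢˢᵃᵗ = 1.0315
Interpolating between 353.1 K and 355.7 K gives T ≈ 354.5 K.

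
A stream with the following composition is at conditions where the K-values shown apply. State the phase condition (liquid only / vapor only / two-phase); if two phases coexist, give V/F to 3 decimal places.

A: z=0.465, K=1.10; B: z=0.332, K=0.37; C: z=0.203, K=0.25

liquid only

ΣzᵢKᵢ = 0.685; Σzᵢ/Kᵢ = 2.132.
Since ΣzᵢKᵢ < 1 the mixture is below its bubble point — single liquid phase.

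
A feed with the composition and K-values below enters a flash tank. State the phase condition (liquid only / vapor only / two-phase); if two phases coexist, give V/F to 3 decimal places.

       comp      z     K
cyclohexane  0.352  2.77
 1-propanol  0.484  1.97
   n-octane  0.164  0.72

ΣzᵢKᵢ = 2.047; Σzᵢ/Kᵢ = 0.601.
Since Σzᵢ/Kᵢ < 1 the mixture is above its dew point — single vapor phase.

vapor only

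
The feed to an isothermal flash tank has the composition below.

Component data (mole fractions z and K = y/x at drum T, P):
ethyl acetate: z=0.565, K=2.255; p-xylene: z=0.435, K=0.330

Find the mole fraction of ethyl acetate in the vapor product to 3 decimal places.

Newton–Raphson from V/F = 0.5:
  V/F = 0.500: g = -0.0026, g' = -0.778 → V/F = 0.497
Converged at V/F = 0.497.
Compositions from xᵢ = zᵢ/(1+V/F(Kᵢ−1)), yᵢ = Kᵢxᵢ:
  ethyl acetate: x = 0.348, y = 0.785
  p-xylene: x = 0.652, y = 0.215

y_ethyl acetate = 0.785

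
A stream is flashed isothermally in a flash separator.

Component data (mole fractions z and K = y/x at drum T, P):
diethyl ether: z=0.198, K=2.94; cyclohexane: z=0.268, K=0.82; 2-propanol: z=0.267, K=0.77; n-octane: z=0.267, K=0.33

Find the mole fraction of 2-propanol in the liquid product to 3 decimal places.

Rachford–Rice: g(V/F) = Σ zᵢ(Kᵢ−1)/(1+V/F(Kᵢ−1)) = 0.
Feasibility: ΣzᵢKᵢ = 1.096, Σzᵢ/Kᵢ = 1.550 — both > 1, two phases present.
Newton iteration, V/F⁰ = 0.3:
  V/F = 0.300: g = -0.0980, g' = -0.511 → V/F = 0.108
  V/F = 0.108: g = 0.0123, g' = -0.672 → V/F = 0.127
Converged at V/F = 0.127.
Compositions from xᵢ = zᵢ/(1+V/F(Kᵢ−1)), yᵢ = Kᵢxᵢ:
  diethyl ether: x = 0.159, y = 0.467
  cyclohexane: x = 0.274, y = 0.225
  2-propanol: x = 0.275, y = 0.212
  n-octane: x = 0.292, y = 0.096

x_2-propanol = 0.275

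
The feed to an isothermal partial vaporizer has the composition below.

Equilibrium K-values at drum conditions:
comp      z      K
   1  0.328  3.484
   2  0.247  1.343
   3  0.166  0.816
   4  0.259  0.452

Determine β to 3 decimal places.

Rachford–Rice: g(β) = Σ zᵢ(Kᵢ−1)/(1+β(Kᵢ−1)) = 0.
Feasibility: ΣzᵢKᵢ = 1.727, Σzᵢ/Kᵢ = 1.055 — both > 1, two phases present.
Newton iteration, β⁰ = 0.5:
  β = 0.500: g = 0.2066, g' = -0.578 → β = 0.857
  β = 0.857: g = 0.0219, g' = -0.509 → β = 0.900
Converged at β = 0.900.

β = 0.900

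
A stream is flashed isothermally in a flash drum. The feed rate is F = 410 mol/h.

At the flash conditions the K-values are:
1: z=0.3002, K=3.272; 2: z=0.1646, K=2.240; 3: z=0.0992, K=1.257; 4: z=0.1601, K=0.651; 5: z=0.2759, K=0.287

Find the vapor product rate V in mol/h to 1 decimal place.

Material balance + equilibrium reduce to Σ zᵢ(Kᵢ−1)/(1+β(Kᵢ−1)) = 0.
g(0) = ΣzᵢKᵢ − 1 = 0.6591 and g(1) = 1 − Σzᵢ/Kᵢ = -0.4514, so a root lies in (0, 1).
Newton–Raphson from β = 0.5:
  β = 0.5000: g = 0.09451, g' = -0.8086 → β = 0.6169
  β = 0.6169: g = -0.00073, g' = -0.8335 → β = 0.6160
Converged at β = 0.6160.
Then V = β·F = 0.6160·410 = 252.6 mol/h and L = F − V = 157.4 mol/h.

V = 252.6 mol/h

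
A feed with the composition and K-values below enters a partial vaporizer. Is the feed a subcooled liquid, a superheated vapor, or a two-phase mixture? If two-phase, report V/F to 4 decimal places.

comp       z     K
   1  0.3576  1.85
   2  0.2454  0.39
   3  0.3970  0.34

ΣzᵢKᵢ = 0.8922; Σzᵢ/Kᵢ = 1.9902.
Since ΣzᵢKᵢ < 1 the mixture is below its bubble point — single liquid phase.

subcooled liquid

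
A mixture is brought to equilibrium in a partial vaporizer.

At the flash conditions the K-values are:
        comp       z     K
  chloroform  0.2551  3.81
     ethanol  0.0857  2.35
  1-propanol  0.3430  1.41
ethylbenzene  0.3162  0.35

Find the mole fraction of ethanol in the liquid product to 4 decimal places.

x_ethanol = 0.0428

Newton–Raphson from β = 0.47:
  β = 0.4700: g = 0.20164, g' = -0.7500 → β = 0.7389
  β = 0.7389: g = 0.00344, g' = -0.7805 → β = 0.7433
Converged at β = 0.7432.
Compositions from xᵢ = zᵢ/(1+β(Kᵢ−1)), yᵢ = Kᵢxᵢ:
  chloroform: x = 0.0826, y = 0.3147
  ethanol: x = 0.0428, y = 0.1005
  1-propanol: x = 0.2629, y = 0.3707
  ethylbenzene: x = 0.6117, y = 0.2141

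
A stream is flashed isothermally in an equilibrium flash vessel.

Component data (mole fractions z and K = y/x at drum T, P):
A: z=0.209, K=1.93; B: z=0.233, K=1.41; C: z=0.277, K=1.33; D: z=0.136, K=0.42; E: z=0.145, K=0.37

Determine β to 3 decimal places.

Newton iteration, β⁰ = 0.42:
  β = 0.420: g = 0.0731, g' = -0.332 → β = 0.640
  β = 0.640: g = -0.0056, g' = -0.394 → β = 0.626
Converged at β = 0.626.

β = 0.626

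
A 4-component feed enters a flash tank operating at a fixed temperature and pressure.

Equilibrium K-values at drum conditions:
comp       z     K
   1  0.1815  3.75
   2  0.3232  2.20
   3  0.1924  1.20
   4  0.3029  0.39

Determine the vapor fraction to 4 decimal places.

ψ = 0.8371

Let ψ = V/F and solve Σ zᵢ(Kᵢ−1)/(1+ψ(Kᵢ−1)) = 0.
Check two-phase: ΣzᵢKᵢ = 1.7407 > 1 and Σzᵢ/Kᵢ = 1.1323 > 1, so g(0) = 0.7407 > 0 and g(1) = -0.1323 < 0.
Newton–Raphson from ψ = 0.5:
  ψ = 0.5000: g = 0.22169, g' = -0.6648 → ψ = 0.8334
  ψ = 0.8334: g = 0.00266, g' = -0.7150 → ψ = 0.8372
Converged at ψ = 0.8371.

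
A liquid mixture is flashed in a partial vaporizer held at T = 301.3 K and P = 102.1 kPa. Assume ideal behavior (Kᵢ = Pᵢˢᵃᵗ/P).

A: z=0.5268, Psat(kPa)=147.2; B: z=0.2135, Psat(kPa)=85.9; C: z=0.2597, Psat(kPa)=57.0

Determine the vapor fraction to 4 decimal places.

Raoult's law: Kᵢ = Pᵢˢᵃᵗ/P = Pᵢˢᵃᵗ/102.1.
  K_A = 147.2/102.1 = 1.441724, K_B = 85.9/102.1 = 0.841332, K_C = 57.0/102.1 = 0.558276
Material balance + equilibrium reduce to Σ zᵢ(Kᵢ−1)/(1+ψ(Kᵢ−1)) = 0.
Feasibility: ΣzᵢKᵢ = 1.0841, Σzᵢ/Kᵢ = 1.0843 — both > 1, two phases present.
Iterate (Newton) starting at ψ = 0.5:
  ψ = 0.5000: g = 0.00657, g' = -0.1588 → ψ = 0.5414
  ψ = 0.5414: g = -0.00004, g' = -0.1609 → ψ = 0.5411
Converged at ψ = 0.5411.

ψ = 0.5411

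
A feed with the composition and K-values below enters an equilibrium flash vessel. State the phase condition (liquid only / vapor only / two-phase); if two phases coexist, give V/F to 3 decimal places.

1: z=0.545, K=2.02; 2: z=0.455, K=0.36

two-phase, V/F = 0.405

ΣzᵢKᵢ = 1.265; Σzᵢ/Kᵢ = 1.534.
Both exceed 1, so a two-phase solution exists.
Let ψ = V/F and solve Σ zᵢ(Kᵢ−1)/(1+ψ(Kᵢ−1)) = 0.
Binary case is linear: z₁(K₁−1)(1+ψ(K₂−1)) + z₂(K₂−1)(1+ψ(K₁−1)) = 0
⇒ ψ = [z₁(K₁−1)+z₂(K₂−1)] / [−(K₁−1)(K₂−1)] = 0.2647/0.6528 = 0.405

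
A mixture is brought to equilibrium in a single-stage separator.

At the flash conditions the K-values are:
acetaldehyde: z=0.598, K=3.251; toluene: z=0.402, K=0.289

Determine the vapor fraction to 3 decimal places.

Rachford–Rice: g(ψ) = Σ zᵢ(Kᵢ−1)/(1+ψ(Kᵢ−1)) = 0.
g(0) = ΣzᵢKᵢ − 1 = 1.060 and g(1) = 1 − Σzᵢ/Kᵢ = -0.575, so a root lies in (0, 1).
Binary case is linear: z₁(K₁−1)(1+ψ(K₂−1)) + z₂(K₂−1)(1+ψ(K₁−1)) = 0
⇒ ψ = [z₁(K₁−1)+z₂(K₂−1)] / [−(K₁−1)(K₂−1)] = 1.0603/1.6005 = 0.662

ψ = 0.662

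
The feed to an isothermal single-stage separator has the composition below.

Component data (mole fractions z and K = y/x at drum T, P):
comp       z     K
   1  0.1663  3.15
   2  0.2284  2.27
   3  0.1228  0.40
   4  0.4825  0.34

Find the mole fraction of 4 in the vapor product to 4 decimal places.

y_4 = 0.1939

Newton–Raphson from ψ = 0.5:
  ψ = 0.5000: g = -0.23083, g' = -0.8748 → ψ = 0.2361
  ψ = 0.2361: g = -0.00278, g' = -0.9112 → ψ = 0.2331
Converged at ψ = 0.2331.
Compositions from xᵢ = zᵢ/(1+ψ(Kᵢ−1)), yᵢ = Kᵢxᵢ:
  1: x = 0.1108, y = 0.3490
  2: x = 0.1762, y = 0.4000
  3: x = 0.1428, y = 0.0571
  4: x = 0.5702, y = 0.1939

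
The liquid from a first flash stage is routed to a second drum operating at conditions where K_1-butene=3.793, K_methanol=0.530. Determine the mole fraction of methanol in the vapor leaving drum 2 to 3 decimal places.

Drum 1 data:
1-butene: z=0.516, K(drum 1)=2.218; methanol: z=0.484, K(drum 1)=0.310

y_methanol (drum 2) = 0.454

Drum 1:
Newton–Raphson from ψ₁ = 0.35:
  ψ₁ = 0.350: g = 0.0004, g' = -0.777 → ψ₁ = 0.350
Converged at ψ₁ = 0.350.
Drum-1 compositions:
  1-butene: x = 0.362, y = 0.802
  methanol: x = 0.638, y = 0.198
Drum-2 feed = drum-1 liquid: z₂ = (0.3616, 0.6384).
Drum 2:
Let ψ₂ = V/F and solve Σ zᵢ(Kᵢ−1)/(1+ψ₂(Kᵢ−1)) = 0.
Feasibility: ΣzᵢKᵢ = 1.710, Σzᵢ/Kᵢ = 1.300 — both > 1, two phases present.
Newton–Raphson from ψ₂ = 0.5:
  ψ₂ = 0.500: g = 0.0293, g' = -0.732 → ψ₂ = 0.540
  ψ₂ = 0.540: g = 0.0006, g' = -0.702 → ψ₂ = 0.541
Converged at ψ₂ = 0.541.
  1-butene: x = 0.144, y = 0.546
  methanol: x = 0.856, y = 0.454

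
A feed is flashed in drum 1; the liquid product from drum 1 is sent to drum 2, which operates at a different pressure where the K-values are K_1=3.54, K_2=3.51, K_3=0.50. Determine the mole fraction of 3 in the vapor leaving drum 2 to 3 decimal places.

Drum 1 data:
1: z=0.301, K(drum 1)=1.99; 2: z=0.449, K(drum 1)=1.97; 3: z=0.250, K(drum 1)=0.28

y_3 (drum 2) = 0.417

Drum 1:
Rachford–Rice: g(ψ₁) = Σ zᵢ(Kᵢ−1)/(1+ψ₁(Kᵢ−1)) = 0.
Check two-phase: ΣzᵢKᵢ = 1.554 > 1 and Σzᵢ/Kᵢ = 1.272 > 1, so g(0) = 0.554 > 0 and g(1) = -0.272 < 0.
Newton–Raphson from ψ₁ = 0.66:
  ψ₁ = 0.660: g = 0.1028, g' = -0.736 → ψ₁ = 0.800
  ψ₁ = 0.800: g = -0.0128, g' = -0.946 → ψ₁ = 0.786
Converged at ψ₁ = 0.786.
Drum-1 compositions:
  1: x = 0.169, y = 0.337
  2: x = 0.255, y = 0.502
  3: x = 0.576, y = 0.161
Drum-2 feed = drum-1 liquid: z₂ = (0.1693, 0.2548, 0.5760).
Drum 2:
Let ψ₂ = V/F and solve Σ zᵢ(Kᵢ−1)/(1+ψ₂(Kᵢ−1)) = 0.
Feasibility: ΣzᵢKᵢ = 1.781, Σzᵢ/Kᵢ = 1.272 — both > 1, two phases present.
Iterate (Newton) starting at ψ₂ = 0.33:
  ψ₂ = 0.330: g = 0.2388, g' = -1.010 → ψ₂ = 0.566
  ψ₂ = 0.566: g = 0.0386, g' = -0.738 → ψ₂ = 0.619
  ψ₂ = 0.619: g = 0.0007, g' = -0.713 → ψ₂ = 0.620
Converged at ψ₂ = 0.620.
  1: x = 0.066, y = 0.233
  2: x = 0.100, y = 0.350
  3: x = 0.835, y = 0.417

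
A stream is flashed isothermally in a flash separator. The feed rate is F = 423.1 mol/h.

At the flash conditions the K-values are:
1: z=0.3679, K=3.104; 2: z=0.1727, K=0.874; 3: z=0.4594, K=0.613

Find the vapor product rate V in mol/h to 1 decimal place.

V = 346.2 mol/h

Material balance + equilibrium reduce to Σ zᵢ(Kᵢ−1)/(1+V/F(Kᵢ−1)) = 0.
Check two-phase: ΣzᵢKᵢ = 1.5745 > 1 and Σzᵢ/Kᵢ = 1.0656 > 1, so g(0) = 0.5745 > 0 and g(1) = -0.0656 < 0.
Newton–Raphson from V/F = 0.5:
  V/F = 0.5000: g = 0.13356, g' = -0.4957 → V/F = 0.7694
  V/F = 0.7694: g = 0.01829, g' = -0.3803 → V/F = 0.8175
  V/F = 0.8175: g = 0.00024, g' = -0.3708 → V/F = 0.8182
Converged at V/F = 0.8182.
Then V = V/F·F = 0.8182·423.1 = 346.2 mol/h and L = F − V = 76.9 mol/h.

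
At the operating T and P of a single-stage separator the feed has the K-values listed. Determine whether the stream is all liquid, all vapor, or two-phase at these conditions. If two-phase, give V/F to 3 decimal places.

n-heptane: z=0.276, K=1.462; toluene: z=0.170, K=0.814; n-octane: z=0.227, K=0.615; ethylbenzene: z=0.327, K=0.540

all liquid

ΣzᵢKᵢ = 0.858; Σzᵢ/Kᵢ = 1.372.
Since ΣzᵢKᵢ < 1 the mixture is below its bubble point — single liquid phase.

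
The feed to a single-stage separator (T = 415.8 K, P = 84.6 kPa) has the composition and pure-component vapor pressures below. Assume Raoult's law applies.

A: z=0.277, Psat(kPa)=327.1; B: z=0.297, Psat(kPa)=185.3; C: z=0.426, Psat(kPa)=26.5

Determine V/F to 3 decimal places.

V/F = 0.601

Raoult's law: Kᵢ = Pᵢˢᵃᵗ/P = Pᵢˢᵃᵗ/84.6.
  K_A = 327.1/84.6 = 3.86643, K_B = 185.3/84.6 = 2.19031, K_C = 26.5/84.6 = 0.31324
Material balance + equilibrium reduce to Σ zᵢ(Kᵢ−1)/(1+V/F(Kᵢ−1)) = 0.
g(0) = ΣzᵢKᵢ − 1 = 0.855 and g(1) = 1 − Σzᵢ/Kᵢ = -0.567, so a root lies in (0, 1).
Newton iteration, V/F⁰ = 0.5:
  V/F = 0.500: g = 0.1024, g' = -1.016 → V/F = 0.601
Converged at V/F = 0.601.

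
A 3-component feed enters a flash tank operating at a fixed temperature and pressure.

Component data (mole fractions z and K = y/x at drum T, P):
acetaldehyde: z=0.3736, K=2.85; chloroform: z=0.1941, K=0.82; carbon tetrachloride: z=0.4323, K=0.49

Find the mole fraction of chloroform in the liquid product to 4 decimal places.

Newton iteration, ψ⁰ = 0.5:
  ψ = 0.5000: g = 0.02471, g' = -0.5552 → ψ = 0.5445
  ψ = 0.5445: g = 0.00034, g' = -0.5406 → ψ = 0.5451
Converged at ψ = 0.5451.
Compositions from xᵢ = zᵢ/(1+ψ(Kᵢ−1)), yᵢ = Kᵢxᵢ:
  acetaldehyde: x = 0.1860, y = 0.5301
  chloroform: x = 0.2152, y = 0.1765
  carbon tetrachloride: x = 0.5988, y = 0.2934

x_chloroform = 0.2152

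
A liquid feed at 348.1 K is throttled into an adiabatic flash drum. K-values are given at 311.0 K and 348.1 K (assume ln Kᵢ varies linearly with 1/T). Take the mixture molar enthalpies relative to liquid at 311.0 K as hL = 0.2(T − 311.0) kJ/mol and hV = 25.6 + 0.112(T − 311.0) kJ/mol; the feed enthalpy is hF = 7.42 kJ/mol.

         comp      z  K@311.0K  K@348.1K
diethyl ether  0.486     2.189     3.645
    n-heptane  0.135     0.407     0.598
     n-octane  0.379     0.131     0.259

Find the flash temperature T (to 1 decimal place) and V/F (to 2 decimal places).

Adiabatic flash: solve Rachford–Rice at each trial T, then check hF = ψ·hV(T) + (1−ψ)·hL(T).
  T = 311.0 K: K = (2.189, 0.407, 0.131), RR gives ψ = 0.176, H_out = 4.496 kJ/mol
  T = 348.1 K: K = (3.645, 0.598, 0.259), RR gives ψ = 0.533, H_out = 19.329 kJ/mol
  T = 329.6 K: K = (2.867, 0.499, 0.188), RR gives ψ = 0.382, H_out = 12.872 kJ/mol
  T = 320.3 K: K = (2.515, 0.452, 0.158), RR gives ψ = 0.291, H_out = 9.075 kJ/mol
  T = 315.6 K: K = (2.347, 0.429, 0.144), RR gives ψ = 0.237, H_out = 6.891 kJ/mol
  T = 318.0 K: K = (2.432, 0.441, 0.151), RR gives ψ = 0.266, H_out = 8.035 kJ/mol
Linear interpolation between T = 315.6 (H_out = 6.891) and T = 318.0 (H_out = 8.035) on hF = 7.42 gives T ≈ 316.7 K, at which ψ = 0.25.

T = 316.7 K, V/F = 0.25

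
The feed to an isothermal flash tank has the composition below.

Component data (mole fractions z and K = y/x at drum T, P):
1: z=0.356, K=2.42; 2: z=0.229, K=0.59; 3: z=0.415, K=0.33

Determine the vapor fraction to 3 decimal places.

ψ = 0.160

Let ψ = V/F and solve Σ zᵢ(Kᵢ−1)/(1+ψ(Kᵢ−1)) = 0.
Check two-phase: ΣzᵢKᵢ = 1.134 > 1 and Σzᵢ/Kᵢ = 1.793 > 1, so g(0) = 0.134 > 0 and g(1) = -0.793 < 0.
Newton–Raphson from ψ = 0.67:
  ψ = 0.670: g = -0.3749, g' = -0.875 → ψ = 0.242
  ψ = 0.242: g = -0.0595, g' = -0.711 → ψ = 0.158
  ψ = 0.158: g = 0.0017, g' = -0.756 → ψ = 0.160
Converged at ψ = 0.160.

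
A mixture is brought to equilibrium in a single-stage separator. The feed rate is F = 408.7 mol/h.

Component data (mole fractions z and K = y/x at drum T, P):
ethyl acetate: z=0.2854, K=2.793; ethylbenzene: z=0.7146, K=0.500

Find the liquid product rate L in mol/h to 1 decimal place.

Rachford–Rice: g(ψ) = Σ zᵢ(Kᵢ−1)/(1+ψ(Kᵢ−1)) = 0.
g(0) = ΣzᵢKᵢ − 1 = 0.1544 and g(1) = 1 − Σzᵢ/Kᵢ = -0.5314, so a root lies in (0, 1).
Binary case is linear: z₁(K₁−1)(1+ψ(K₂−1)) + z₂(K₂−1)(1+ψ(K₁−1)) = 0
⇒ ψ = [z₁(K₁−1)+z₂(K₂−1)] / [−(K₁−1)(K₂−1)] = 0.15442/0.89650 = 0.1723
Then V = ψ·F = 0.1723·408.7 = 70.4 mol/h and L = F − V = 338.3 mol/h.

L = 338.3 mol/h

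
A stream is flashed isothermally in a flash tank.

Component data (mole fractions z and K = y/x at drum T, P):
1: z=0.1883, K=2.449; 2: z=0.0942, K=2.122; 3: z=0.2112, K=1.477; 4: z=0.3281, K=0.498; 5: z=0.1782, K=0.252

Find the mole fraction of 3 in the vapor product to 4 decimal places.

y_3 = 0.2746

Newton iteration, ψ⁰ = 0.39:
  ψ = 0.3900: g = -0.06020, g' = -0.5795 → ψ = 0.2861
  ψ = 0.2861: g = -0.00039, g' = -0.5769 → ψ = 0.2854
Converged at ψ = 0.2854.
Compositions from xᵢ = zᵢ/(1+ψ(Kᵢ−1)), yᵢ = Kᵢxᵢ:
  1: x = 0.1332, y = 0.3262
  2: x = 0.0713, y = 0.1514
  3: x = 0.1859, y = 0.2746
  4: x = 0.3830, y = 0.1907
  5: x = 0.2266, y = 0.0571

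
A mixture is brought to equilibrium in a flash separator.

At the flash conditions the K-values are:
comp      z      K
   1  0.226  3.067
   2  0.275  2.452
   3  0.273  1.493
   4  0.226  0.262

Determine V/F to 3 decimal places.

Newton iteration, V/F⁰ = 0.63:
  V/F = 0.630: g = 0.2024, g' = -0.809 → V/F = 0.880
  V/F = 0.880: g = -0.0412, g' = -1.268 → V/F = 0.848
  V/F = 0.848: g = -0.0019, g' = -1.155 → V/F = 0.846
Converged at V/F = 0.846.

V/F = 0.846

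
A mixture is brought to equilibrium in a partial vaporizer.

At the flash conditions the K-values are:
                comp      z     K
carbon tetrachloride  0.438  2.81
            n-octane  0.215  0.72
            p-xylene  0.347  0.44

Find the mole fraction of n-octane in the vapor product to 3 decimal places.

y_n-octane = 0.188

Material balance + equilibrium reduce to Σ zᵢ(Kᵢ−1)/(1+ψ(Kᵢ−1)) = 0.
Feasibility: ΣzᵢKᵢ = 1.538, Σzᵢ/Kᵢ = 1.243 — both > 1, two phases present.
Iterate (Newton) starting at ψ = 0.66:
  ψ = 0.660: g = -0.0209, g' = -0.597 → ψ = 0.625
Converged at ψ = 0.625.
Compositions from xᵢ = zᵢ/(1+ψ(Kᵢ−1)), yᵢ = Kᵢxᵢ:
  carbon tetrachloride: x = 0.205, y = 0.577
  n-octane: x = 0.261, y = 0.188
  p-xylene: x = 0.534, y = 0.235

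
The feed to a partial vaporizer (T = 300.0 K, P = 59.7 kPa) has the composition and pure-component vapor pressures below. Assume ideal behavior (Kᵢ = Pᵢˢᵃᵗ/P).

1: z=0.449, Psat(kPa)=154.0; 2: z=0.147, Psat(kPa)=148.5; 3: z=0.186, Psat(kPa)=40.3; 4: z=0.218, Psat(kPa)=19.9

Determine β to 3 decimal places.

Raoult's law: Kᵢ = Pᵢˢᵃᵗ/P = Pᵢˢᵃᵗ/59.7.
  K_1 = 154.0/59.7 = 2.57956, K_2 = 148.5/59.7 = 2.48744, K_3 = 40.3/59.7 = 0.67504, K_4 = 19.9/59.7 = 0.33333
Let β = V/F and solve Σ zᵢ(Kᵢ−1)/(1+β(Kᵢ−1)) = 0.
Check two-phase: ΣzᵢKᵢ = 1.722 > 1 and Σzᵢ/Kᵢ = 1.163 > 1, so g(0) = 0.722 > 0 and g(1) = -0.163 < 0.
Iterate (Newton) starting at β = 0.5:
  β = 0.500: g = 0.2315, g' = -0.703 → β = 0.829
  β = 0.829: g = -0.0030, g' = -0.797 → β = 0.826
Converged at β = 0.826.

β = 0.826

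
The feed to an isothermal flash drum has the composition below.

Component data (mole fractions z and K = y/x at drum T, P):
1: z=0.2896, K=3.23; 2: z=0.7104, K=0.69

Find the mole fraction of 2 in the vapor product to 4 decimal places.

Binary case is linear: z₁(K₁−1)(1+ψ(K₂−1)) + z₂(K₂−1)(1+ψ(K₁−1)) = 0
⇒ ψ = [z₁(K₁−1)+z₂(K₂−1)] / [−(K₁−1)(K₂−1)] = 0.42558/0.69130 = 0.6156
Compositions from xᵢ = zᵢ/(1+ψ(Kᵢ−1)), yᵢ = Kᵢxᵢ:
  1: x = 0.1220, y = 0.3942
  2: x = 0.8780, y = 0.6058

y_2 = 0.6058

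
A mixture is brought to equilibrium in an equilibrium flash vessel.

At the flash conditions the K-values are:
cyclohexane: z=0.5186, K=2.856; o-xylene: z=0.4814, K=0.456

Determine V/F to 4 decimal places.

Material balance + equilibrium reduce to Σ zᵢ(Kᵢ−1)/(1+V/F(Kᵢ−1)) = 0.
Feasibility: ΣzᵢKᵢ = 1.7006, Σzᵢ/Kᵢ = 1.2373 — both > 1, two phases present.
Iterate (Newton) starting at V/F = 0.5:
  V/F = 0.5000: g = 0.13951, g' = -0.7494 → V/F = 0.6862
  V/F = 0.6862: g = 0.00551, g' = -0.7083 → V/F = 0.6939
Converged at V/F = 0.6939.

V/F = 0.6939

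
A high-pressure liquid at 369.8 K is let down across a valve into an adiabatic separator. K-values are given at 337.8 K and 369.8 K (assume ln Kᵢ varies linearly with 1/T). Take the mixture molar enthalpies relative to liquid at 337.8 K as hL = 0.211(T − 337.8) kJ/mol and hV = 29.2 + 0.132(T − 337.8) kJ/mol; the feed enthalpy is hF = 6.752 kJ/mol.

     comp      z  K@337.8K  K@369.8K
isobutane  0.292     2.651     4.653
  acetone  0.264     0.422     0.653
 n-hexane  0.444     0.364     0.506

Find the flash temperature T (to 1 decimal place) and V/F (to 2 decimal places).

T = 346.2 K, V/F = 0.17

Adiabatic flash: solve Rachford–Rice at each trial T, then check hF = ψ·hV(T) + (1−ψ)·hL(T).
  T = 337.8 K: K = (2.651, 0.422, 0.364), RR gives ψ = 0.046, H_out = 1.356 kJ/mol
  T = 369.8 K: K = (4.653, 0.653, 0.506), RR gives ψ = 0.467, H_out = 19.199 kJ/mol
  T = 353.8 K: K = (3.557, 0.530, 0.432), RR gives ψ = 0.272, H_out = 10.978 kJ/mol
  T = 345.8 K: K = (3.081, 0.474, 0.398), RR gives ψ = 0.168, H_out = 6.499 kJ/mol
  T = 349.8 K: K = (3.313, 0.502, 0.415), RR gives ψ = 0.222, H_out = 8.797 kJ/mol
  T = 347.8 K: K = (3.196, 0.488, 0.406), RR gives ψ = 0.196, H_out = 7.665 kJ/mol
Linear interpolation between T = 345.8 (H_out = 6.499) and T = 347.8 (H_out = 7.665) on hF = 6.752 gives T ≈ 346.2 K, at which ψ = 0.17.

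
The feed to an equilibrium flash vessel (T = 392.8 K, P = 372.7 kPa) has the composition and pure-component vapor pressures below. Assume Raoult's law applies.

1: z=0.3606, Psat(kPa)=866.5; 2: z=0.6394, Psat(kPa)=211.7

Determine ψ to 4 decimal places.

ψ = 0.3522

Raoult's law: Kᵢ = Pᵢˢᵃᵗ/P = Pᵢˢᵃᵗ/372.7.
  K_1 = 866.5/372.7 = 2.324926, K_2 = 211.7/372.7 = 0.568017
Newton–Raphson from ψ = 0.5:
  ψ = 0.5000: g = -0.06492, g' = -0.4232 → ψ = 0.3466
  ψ = 0.3466: g = 0.00257, g' = -0.4623 → ψ = 0.3522
Converged at ψ = 0.3522.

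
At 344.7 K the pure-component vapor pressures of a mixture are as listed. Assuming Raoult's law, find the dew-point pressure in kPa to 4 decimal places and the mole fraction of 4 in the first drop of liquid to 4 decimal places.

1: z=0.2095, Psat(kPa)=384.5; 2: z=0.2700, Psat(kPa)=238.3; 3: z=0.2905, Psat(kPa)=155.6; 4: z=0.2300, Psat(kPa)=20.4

Pdew = 67.4793 kPa, x_4 = 0.7608

At the dew point ψ → 1, so Σzᵢ/Kᵢ = 1 with Kᵢ = Pᵢˢᵃᵗ/P ⇒ 1/P = Σzᵢ/Pᵢˢᵃᵗ.
1/P = 0.2095/384.5 + 0.2700/238.3 + 0.2905/155.6 + 0.2300/20.4 = 0.0148194 ⇒ P = 67.4793 kPa
xᵢ = zᵢP/Pᵢˢᵃᵗ ⇒ x_4 = 0.2300·67.4793/20.4 = 0.7608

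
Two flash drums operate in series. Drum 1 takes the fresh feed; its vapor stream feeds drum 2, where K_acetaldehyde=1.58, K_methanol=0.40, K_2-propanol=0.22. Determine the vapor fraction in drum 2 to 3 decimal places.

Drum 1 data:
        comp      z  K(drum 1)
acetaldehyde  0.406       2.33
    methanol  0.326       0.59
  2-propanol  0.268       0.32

V/F (drum 2) = 0.445

Drum 1:
Rachford–Rice: g(ψ₁) = Σ zᵢ(Kᵢ−1)/(1+ψ₁(Kᵢ−1)) = 0.
Feasibility: ΣzᵢKᵢ = 1.224, Σzᵢ/Kᵢ = 1.564 — both > 1, two phases present.
Newton–Raphson from ψ₁ = 0.36:
  ψ₁ = 0.360: g = -0.0330, g' = -0.621 → ψ₁ = 0.307
Converged at ψ₁ = 0.307.
Drum-1 compositions:
  acetaldehyde: x = 0.288, y = 0.672
  methanol: x = 0.373, y = 0.220
  2-propanol: x = 0.339, y = 0.108
Drum-2 feed = drum-1 vapor: z₂ = (0.6715, 0.2201, 0.1084).
Drum 2:
Material balance + equilibrium reduce to Σ zᵢ(Kᵢ−1)/(1+ψ₂(Kᵢ−1)) = 0.
Check two-phase: ΣzᵢKᵢ = 1.173 > 1 and Σzᵢ/Kᵢ = 1.468 > 1, so g(0) = 0.173 > 0 and g(1) = -0.468 < 0.
Iterate (Newton) starting at ψ₂ = 0.37:
  ψ₂ = 0.370: g = 0.0321, g' = -0.414 → ψ₂ = 0.447
  ψ₂ = 0.447: g = -0.0012, g' = -0.446 → ψ₂ = 0.445
Converged at ψ₂ = 0.445.
  acetaldehyde: x = 0.534, y = 0.843
  methanol: x = 0.300, y = 0.120
  2-propanol: x = 0.166, y = 0.037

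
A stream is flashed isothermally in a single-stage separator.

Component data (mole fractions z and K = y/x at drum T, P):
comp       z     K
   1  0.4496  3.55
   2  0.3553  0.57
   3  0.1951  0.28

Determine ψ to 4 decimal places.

Newton–Raphson from ψ = 0.5:
  ψ = 0.5000: g = 0.08984, g' = -0.9184 → ψ = 0.5978
  ψ = 0.5978: g = 0.00188, g' = -0.8895 → ψ = 0.5999
Converged at ψ = 0.5999.

ψ = 0.5999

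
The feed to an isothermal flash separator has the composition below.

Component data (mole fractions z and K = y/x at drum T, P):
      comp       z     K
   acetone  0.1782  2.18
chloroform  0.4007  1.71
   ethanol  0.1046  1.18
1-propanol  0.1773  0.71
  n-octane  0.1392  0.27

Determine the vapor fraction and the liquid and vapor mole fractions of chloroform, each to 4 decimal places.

Rachford–Rice: g(ψ) = Σ zᵢ(Kᵢ−1)/(1+ψ(Kᵢ−1)) = 0.
Feasibility: ΣzᵢKᵢ = 1.3606, Σzᵢ/Kᵢ = 1.1700 — both > 1, two phases present.
Newton–Raphson from ψ = 0.63:
  ψ = 0.6300: g = 0.08304, g' = -0.4574 → ψ = 0.8115
  ψ = 0.8115: g = -0.01222, g' = -0.6207 → ψ = 0.7918
  ψ = 0.7918: g = -0.00027, g' = -0.5934 → ψ = 0.7914
Converged at ψ = 0.7914.
Compositions from xᵢ = zᵢ/(1+ψ(Kᵢ−1)), yᵢ = Kᵢxᵢ:
  acetone: x = 0.0921, y = 0.2009
  chloroform: x = 0.2565, y = 0.4387
  ethanol: x = 0.0916, y = 0.1080
  1-propanol: x = 0.2301, y = 0.1634
  n-octane: x = 0.3296, y = 0.0890

ψ = 0.7914, x_chloroform = 0.2565, y_chloroform = 0.4387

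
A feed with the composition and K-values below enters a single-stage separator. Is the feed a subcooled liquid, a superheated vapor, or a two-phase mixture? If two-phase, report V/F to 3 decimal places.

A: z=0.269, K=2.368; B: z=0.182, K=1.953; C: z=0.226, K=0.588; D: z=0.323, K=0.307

two-phase, V/F = 0.311

ΣzᵢKᵢ = 1.224; Σzᵢ/Kᵢ = 1.643.
Both exceed 1, so a two-phase solution exists.
Let ψ = V/F and solve Σ zᵢ(Kᵢ−1)/(1+ψ(Kᵢ−1)) = 0.
Newton–Raphson from ψ = 0.5:
  ψ = 0.500: g = -0.1238, g' = -0.677 → ψ = 0.317
  ψ = 0.317: g = -0.0042, g' = -0.648 → ψ = 0.311
Converged at ψ = 0.311.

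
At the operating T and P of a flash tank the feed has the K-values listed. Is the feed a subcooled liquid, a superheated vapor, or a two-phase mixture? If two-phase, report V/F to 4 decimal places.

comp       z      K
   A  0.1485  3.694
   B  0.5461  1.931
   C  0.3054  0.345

ΣzᵢKᵢ = 1.7084; Σzᵢ/Kᵢ = 1.2082.
Both exceed 1, so a two-phase solution exists.
Newton–Raphson from ψ = 0.61:
  ψ = 0.6100: g = 0.14247, g' = -0.7102 → ψ = 0.8106
  ψ = 0.8106: g = -0.01106, g' = -0.8556 → ψ = 0.7977
  ψ = 0.7977: g = -0.00011, g' = -0.8392 → ψ = 0.7975
Converged at ψ = 0.7975.

two-phase, V/F = 0.7975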